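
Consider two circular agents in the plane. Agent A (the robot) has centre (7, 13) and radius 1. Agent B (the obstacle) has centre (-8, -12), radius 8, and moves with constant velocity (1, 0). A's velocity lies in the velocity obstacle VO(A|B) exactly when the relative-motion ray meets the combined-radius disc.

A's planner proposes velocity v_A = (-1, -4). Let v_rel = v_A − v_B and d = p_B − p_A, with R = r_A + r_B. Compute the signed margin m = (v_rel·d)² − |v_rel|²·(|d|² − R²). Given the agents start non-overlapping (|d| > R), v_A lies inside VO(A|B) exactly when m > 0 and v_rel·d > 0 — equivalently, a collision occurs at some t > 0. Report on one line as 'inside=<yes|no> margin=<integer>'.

d = (-15, -25),  |d|² = 850;  R = 1+8 = 9,  c = 850−9² = 769
v_rel = (-2, -4),  |v_rel|² = 20;  v_rel·d = (-2)·(-15) + (-4)·(-25) = 130
20·t² − 260·t + 769 = 0  ⇒  m = 130² − 20·769 = 1520
m = 1520 > 0,  v_rel·d = 130 > 0  ⇒  inside

inside=yes margin=1520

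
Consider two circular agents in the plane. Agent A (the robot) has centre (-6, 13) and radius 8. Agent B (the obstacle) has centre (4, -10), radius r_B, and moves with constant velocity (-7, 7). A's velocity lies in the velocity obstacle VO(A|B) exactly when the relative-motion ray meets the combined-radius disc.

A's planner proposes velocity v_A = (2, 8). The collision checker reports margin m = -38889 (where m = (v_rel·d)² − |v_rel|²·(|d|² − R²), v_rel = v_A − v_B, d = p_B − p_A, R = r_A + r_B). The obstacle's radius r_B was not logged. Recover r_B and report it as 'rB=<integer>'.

m = -38889
d = (10, -23);  v_rel = (9, 1),  |v_rel|² = 82
v_rel×d = (9)·(-23) − (1)·(10) = -217
since m = R²·82 − (-217)²:  R² = (47089 + -38889) / 82 = 100
R = √100 = 10  ⇒  r_B = 10 − 8 = 2

rB=2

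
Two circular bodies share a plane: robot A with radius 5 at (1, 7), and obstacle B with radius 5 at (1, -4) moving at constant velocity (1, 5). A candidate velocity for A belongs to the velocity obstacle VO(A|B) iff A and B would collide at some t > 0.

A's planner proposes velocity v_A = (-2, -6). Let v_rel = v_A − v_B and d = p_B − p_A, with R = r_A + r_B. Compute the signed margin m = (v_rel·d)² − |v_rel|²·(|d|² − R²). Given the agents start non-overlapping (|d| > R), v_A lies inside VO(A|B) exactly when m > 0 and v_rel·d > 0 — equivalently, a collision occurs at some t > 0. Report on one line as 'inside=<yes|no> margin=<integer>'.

d = (0, -11),  |d|² = 121;  R = 5+5 = 10,  c = 121−10² = 21
v_rel = (-3, -11),  |v_rel|² = 130;  v_rel·d = (-3)·(0) + (-11)·(-11) = 121
130·t² − 242·t + 21 = 0  ⇒  m = 121² − 130·21 = 11911
m = 11911 > 0,  v_rel·d = 121 > 0  ⇒  inside

inside=yes margin=11911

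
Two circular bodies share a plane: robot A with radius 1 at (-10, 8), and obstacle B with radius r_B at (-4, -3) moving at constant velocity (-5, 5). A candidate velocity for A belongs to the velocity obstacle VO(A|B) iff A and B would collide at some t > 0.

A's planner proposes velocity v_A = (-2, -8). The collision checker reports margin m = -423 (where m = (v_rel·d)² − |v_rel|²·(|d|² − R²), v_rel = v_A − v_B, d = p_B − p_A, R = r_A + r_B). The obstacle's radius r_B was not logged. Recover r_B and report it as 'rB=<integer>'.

m = -423
d = (6, -11);  v_rel = (3, -13),  |v_rel|² = 178
v_rel×d = (3)·(-11) − (-13)·(6) = 45
since m = R²·178 − 45²:  R² = (2025 + -423) / 178 = 9
R = √9 = 3  ⇒  r_B = 3 − 1 = 2

rB=2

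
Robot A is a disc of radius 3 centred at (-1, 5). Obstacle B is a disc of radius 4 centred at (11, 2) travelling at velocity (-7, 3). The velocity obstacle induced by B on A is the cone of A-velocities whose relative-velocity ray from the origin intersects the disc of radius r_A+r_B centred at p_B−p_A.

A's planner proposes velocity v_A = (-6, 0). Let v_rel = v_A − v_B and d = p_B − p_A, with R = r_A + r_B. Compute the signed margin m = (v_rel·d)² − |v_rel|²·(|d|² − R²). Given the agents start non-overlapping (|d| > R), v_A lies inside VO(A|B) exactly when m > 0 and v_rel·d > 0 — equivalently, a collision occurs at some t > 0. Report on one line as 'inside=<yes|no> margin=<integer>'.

d = (12, -3),  |d|² = 153;  R = 3+4 = 7,  c = 153−7² = 104
v_rel = (1, -3),  |v_rel|² = 10;  v_rel·d = (1)·(12) + (-3)·(-3) = 21
10·t² − 42·t + 104 = 0  ⇒  m = 21² − 10·104 = -599
m = -599 < 0,  v_rel·d = 21 > 0  ⇒  outside

inside=no margin=-599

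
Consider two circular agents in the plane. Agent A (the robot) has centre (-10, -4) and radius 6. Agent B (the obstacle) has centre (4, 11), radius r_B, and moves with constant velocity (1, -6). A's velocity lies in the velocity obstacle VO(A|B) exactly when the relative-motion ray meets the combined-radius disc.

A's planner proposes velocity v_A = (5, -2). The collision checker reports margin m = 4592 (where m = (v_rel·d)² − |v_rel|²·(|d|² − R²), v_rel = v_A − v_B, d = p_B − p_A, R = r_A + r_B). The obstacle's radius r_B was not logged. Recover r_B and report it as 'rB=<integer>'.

m = 4592
d = (14, 15);  v_rel = (4, 4),  |v_rel|² = 32
v_rel×d = (4)·(15) − (4)·(14) = 4
since m = R²·32 − 4²:  R² = (16 + 4592) / 32 = 144
R = √144 = 12  ⇒  r_B = 12 − 6 = 6

rB=6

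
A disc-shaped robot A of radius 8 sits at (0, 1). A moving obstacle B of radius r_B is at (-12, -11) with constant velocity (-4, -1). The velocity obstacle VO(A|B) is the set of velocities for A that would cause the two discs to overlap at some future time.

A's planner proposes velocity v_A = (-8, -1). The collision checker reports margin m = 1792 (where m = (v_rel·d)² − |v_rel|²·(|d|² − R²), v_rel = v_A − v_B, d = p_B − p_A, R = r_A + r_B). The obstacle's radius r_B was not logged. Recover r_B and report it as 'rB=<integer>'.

m = 1792
d = (-12, -12);  v_rel = (-4, 0),  |v_rel|² = 16
v_rel×d = (-4)·(-12) − (0)·(-12) = 48
since m = R²·16 − 48²:  R² = (2304 + 1792) / 16 = 256
R = √256 = 16  ⇒  r_B = 16 − 8 = 8

rB=8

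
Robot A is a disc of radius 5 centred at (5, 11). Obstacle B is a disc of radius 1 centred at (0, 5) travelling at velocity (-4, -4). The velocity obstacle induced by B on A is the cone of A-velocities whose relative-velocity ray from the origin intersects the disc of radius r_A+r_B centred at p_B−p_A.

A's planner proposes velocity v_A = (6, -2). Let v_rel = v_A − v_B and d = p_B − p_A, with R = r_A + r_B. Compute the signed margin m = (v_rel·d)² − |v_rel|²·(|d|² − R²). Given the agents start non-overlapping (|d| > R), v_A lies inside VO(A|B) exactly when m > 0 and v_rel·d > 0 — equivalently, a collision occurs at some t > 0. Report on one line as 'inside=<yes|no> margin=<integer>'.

d = (-5, -6),  |d|² = 61;  R = 5+1 = 6,  c = 61−6² = 25
v_rel = (10, 2),  |v_rel|² = 104;  v_rel·d = (10)·(-5) + (2)·(-6) = -62
104·t² + 124·t + 25 = 0  ⇒  m = (-62)² − 104·25 = 1244
m = 1244 > 0,  v_rel·d = -62 < 0  ⇒  outside

inside=no margin=1244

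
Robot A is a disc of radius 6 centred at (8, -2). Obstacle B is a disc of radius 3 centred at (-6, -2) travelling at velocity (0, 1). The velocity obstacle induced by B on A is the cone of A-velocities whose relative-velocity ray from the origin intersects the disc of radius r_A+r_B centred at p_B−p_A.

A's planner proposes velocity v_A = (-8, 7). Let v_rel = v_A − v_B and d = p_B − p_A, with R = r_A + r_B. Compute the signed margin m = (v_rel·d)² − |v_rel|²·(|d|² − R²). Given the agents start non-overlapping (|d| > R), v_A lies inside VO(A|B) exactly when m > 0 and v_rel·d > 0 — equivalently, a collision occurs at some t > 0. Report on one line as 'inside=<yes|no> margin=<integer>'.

d = (-14, 0),  |d|² = 196;  R = 6+3 = 9,  c = 196−9² = 115
v_rel = (-8, 6),  |v_rel|² = 100;  v_rel·d = (-8)·(-14) + (6)·(0) = 112
100·t² − 224·t + 115 = 0  ⇒  m = 112² − 100·115 = 1044
m = 1044 > 0,  v_rel·d = 112 > 0  ⇒  inside

inside=yes margin=1044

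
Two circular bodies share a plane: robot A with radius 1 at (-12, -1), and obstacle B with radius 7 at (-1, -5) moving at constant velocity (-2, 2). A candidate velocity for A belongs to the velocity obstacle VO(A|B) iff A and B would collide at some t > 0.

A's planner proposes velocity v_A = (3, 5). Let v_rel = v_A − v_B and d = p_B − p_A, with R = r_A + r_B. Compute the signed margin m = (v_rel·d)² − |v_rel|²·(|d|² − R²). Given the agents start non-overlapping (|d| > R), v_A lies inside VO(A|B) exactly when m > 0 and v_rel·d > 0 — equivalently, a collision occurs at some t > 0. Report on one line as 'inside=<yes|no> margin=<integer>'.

d = (11, -4),  |d|² = 137;  R = 1+7 = 8,  c = 137−8² = 73
v_rel = (5, 3),  |v_rel|² = 34;  v_rel·d = (5)·(11) + (3)·(-4) = 43
34·t² − 86·t + 73 = 0  ⇒  m = 43² − 34·73 = -633
m = -633 < 0,  v_rel·d = 43 > 0  ⇒  outside

inside=no margin=-633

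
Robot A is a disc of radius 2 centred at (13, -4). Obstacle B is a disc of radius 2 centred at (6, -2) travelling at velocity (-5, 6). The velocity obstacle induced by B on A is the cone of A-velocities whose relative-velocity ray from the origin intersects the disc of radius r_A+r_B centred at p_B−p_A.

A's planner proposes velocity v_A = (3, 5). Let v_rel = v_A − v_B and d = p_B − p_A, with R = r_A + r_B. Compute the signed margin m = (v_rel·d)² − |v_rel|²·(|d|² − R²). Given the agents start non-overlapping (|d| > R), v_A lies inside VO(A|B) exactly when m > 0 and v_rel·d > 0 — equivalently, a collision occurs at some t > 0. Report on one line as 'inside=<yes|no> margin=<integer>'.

d = (-7, 2),  |d|² = 53;  R = 2+2 = 4,  c = 53−4² = 37
v_rel = (8, -1),  |v_rel|² = 65;  v_rel·d = (8)·(-7) + (-1)·(2) = -58
65·t² + 116·t + 37 = 0  ⇒  m = (-58)² − 65·37 = 959
m = 959 > 0,  v_rel·d = -58 < 0  ⇒  outside

inside=no margin=959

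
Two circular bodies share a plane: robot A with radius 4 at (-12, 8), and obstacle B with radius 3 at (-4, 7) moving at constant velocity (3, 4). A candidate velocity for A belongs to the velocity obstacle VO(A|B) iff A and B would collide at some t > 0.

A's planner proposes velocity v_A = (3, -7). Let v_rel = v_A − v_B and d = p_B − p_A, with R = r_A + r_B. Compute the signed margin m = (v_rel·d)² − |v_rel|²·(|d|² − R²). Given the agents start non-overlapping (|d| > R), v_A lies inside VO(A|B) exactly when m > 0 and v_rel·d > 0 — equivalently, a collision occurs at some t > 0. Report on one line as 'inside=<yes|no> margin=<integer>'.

d = (8, -1),  |d|² = 65;  R = 4+3 = 7,  c = 65−7² = 16
v_rel = (0, -11),  |v_rel|² = 121;  v_rel·d = (0)·(8) + (-11)·(-1) = 11
121·t² − 22·t + 16 = 0  ⇒  m = 11² − 121·16 = -1815
m = -1815 < 0,  v_rel·d = 11 > 0  ⇒  outside

inside=no margin=-1815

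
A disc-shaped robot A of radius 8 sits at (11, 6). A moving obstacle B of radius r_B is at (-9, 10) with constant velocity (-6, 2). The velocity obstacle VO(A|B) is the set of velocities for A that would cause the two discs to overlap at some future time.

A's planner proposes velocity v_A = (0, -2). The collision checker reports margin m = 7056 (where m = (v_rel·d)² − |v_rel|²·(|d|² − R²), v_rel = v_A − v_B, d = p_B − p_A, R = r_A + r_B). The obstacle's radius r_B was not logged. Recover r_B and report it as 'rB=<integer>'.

m = 7056
d = (-20, 4);  v_rel = (6, -4),  |v_rel|² = 52
v_rel×d = (6)·(4) − (-4)·(-20) = -56
since m = R²·52 − (-56)²:  R² = (3136 + 7056) / 52 = 196
R = √196 = 14  ⇒  r_B = 14 − 8 = 6

rB=6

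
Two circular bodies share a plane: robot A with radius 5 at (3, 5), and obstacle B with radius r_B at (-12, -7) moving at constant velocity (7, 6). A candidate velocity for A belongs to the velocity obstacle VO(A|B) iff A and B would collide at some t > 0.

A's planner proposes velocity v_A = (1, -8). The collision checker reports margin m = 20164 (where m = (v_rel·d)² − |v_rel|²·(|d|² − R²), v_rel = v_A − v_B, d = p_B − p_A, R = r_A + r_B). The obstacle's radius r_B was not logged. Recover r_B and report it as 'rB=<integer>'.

m = 20164
d = (-15, -12);  v_rel = (-6, -14),  |v_rel|² = 232
v_rel×d = (-6)·(-12) − (-14)·(-15) = -138
since m = R²·232 − (-138)²:  R² = (19044 + 20164) / 232 = 169
R = √169 = 13  ⇒  r_B = 13 − 5 = 8

rB=8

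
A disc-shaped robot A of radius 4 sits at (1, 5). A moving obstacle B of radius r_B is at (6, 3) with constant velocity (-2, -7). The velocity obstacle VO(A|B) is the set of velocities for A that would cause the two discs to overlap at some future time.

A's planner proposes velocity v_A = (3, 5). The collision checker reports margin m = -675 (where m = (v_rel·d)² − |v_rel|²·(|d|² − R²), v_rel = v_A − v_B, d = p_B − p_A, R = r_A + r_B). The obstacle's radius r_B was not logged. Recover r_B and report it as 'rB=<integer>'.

m = -675
d = (5, -2);  v_rel = (5, 12),  |v_rel|² = 169
v_rel×d = (5)·(-2) − (12)·(5) = -70
since m = R²·169 − (-70)²:  R² = (4900 + -675) / 169 = 25
R = √25 = 5  ⇒  r_B = 5 − 4 = 1

rB=1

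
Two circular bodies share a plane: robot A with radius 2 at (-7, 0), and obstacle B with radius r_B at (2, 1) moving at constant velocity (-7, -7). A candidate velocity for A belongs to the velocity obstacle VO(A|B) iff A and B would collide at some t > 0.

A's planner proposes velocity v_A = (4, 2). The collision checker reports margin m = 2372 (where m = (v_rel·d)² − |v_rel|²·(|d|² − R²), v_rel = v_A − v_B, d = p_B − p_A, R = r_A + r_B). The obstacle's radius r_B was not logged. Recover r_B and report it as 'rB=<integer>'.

m = 2372
d = (9, 1);  v_rel = (11, 9),  |v_rel|² = 202
v_rel×d = (11)·(1) − (9)·(9) = -70
since m = R²·202 − (-70)²:  R² = (4900 + 2372) / 202 = 36
R = √36 = 6  ⇒  r_B = 6 − 2 = 4

rB=4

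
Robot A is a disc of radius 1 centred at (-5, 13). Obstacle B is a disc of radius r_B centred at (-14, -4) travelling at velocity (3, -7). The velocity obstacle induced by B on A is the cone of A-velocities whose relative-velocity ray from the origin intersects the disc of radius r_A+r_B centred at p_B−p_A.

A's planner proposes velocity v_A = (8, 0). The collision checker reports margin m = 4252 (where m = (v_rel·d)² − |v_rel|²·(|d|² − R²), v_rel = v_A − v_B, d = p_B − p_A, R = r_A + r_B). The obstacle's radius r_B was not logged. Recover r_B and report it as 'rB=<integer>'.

m = 4252
d = (-9, -17);  v_rel = (5, 7),  |v_rel|² = 74
v_rel×d = (5)·(-17) − (7)·(-9) = -22
since m = R²·74 − (-22)²:  R² = (484 + 4252) / 74 = 64
R = √64 = 8  ⇒  r_B = 8 − 1 = 7

rB=7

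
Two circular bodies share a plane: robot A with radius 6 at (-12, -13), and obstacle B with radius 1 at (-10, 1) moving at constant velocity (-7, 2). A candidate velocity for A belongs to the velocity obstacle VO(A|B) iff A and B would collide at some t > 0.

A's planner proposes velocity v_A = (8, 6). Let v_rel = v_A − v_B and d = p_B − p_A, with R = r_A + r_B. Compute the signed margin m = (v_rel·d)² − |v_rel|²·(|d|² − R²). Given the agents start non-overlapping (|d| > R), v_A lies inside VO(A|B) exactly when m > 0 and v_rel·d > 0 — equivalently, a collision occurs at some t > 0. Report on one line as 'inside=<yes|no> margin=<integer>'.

d = (2, 14),  |d|² = 200;  R = 6+1 = 7,  c = 200−7² = 151
v_rel = (15, 4),  |v_rel|² = 241;  v_rel·d = (15)·(2) + (4)·(14) = 86
241·t² − 172·t + 151 = 0  ⇒  m = 86² − 241·151 = -28995
m = -28995 < 0,  v_rel·d = 86 > 0  ⇒  outside

inside=no margin=-28995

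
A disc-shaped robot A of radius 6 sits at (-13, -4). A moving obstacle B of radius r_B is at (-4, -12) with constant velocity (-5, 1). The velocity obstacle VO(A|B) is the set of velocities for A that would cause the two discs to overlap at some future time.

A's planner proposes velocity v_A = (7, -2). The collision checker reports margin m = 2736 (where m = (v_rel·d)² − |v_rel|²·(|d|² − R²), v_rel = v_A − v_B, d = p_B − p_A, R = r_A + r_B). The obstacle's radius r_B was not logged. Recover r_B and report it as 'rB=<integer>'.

m = 2736
d = (9, -8);  v_rel = (12, -3),  |v_rel|² = 153
v_rel×d = (12)·(-8) − (-3)·(9) = -69
since m = R²·153 − (-69)²:  R² = (4761 + 2736) / 153 = 49
R = √49 = 7  ⇒  r_B = 7 − 6 = 1

rB=1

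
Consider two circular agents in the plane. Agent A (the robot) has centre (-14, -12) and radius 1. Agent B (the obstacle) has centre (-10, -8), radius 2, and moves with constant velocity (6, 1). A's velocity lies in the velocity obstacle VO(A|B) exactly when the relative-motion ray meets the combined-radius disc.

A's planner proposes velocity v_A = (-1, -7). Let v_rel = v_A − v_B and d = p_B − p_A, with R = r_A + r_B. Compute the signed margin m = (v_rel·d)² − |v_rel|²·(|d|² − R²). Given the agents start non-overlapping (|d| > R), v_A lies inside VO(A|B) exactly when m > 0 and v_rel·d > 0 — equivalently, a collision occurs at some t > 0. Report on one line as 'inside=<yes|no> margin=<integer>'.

d = (4, 4),  |d|² = 32;  R = 1+2 = 3,  c = 32−3² = 23
v_rel = (-7, -8),  |v_rel|² = 113;  v_rel·d = (-7)·(4) + (-8)·(4) = -60
113·t² + 120·t + 23 = 0  ⇒  m = (-60)² − 113·23 = 1001
m = 1001 > 0,  v_rel·d = -60 < 0  ⇒  outside

inside=no margin=1001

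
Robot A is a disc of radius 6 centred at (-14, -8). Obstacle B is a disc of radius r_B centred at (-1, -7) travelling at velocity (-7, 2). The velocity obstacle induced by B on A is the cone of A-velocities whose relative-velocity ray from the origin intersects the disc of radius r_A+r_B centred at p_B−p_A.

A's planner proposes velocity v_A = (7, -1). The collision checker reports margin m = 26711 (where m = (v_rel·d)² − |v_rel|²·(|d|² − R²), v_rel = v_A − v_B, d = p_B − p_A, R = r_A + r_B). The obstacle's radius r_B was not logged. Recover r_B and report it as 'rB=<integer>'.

m = 26711
d = (13, 1);  v_rel = (14, -3),  |v_rel|² = 205
v_rel×d = (14)·(1) − (-3)·(13) = 53
since m = R²·205 − 53²:  R² = (2809 + 26711) / 205 = 144
R = √144 = 12  ⇒  r_B = 12 − 6 = 6

rB=6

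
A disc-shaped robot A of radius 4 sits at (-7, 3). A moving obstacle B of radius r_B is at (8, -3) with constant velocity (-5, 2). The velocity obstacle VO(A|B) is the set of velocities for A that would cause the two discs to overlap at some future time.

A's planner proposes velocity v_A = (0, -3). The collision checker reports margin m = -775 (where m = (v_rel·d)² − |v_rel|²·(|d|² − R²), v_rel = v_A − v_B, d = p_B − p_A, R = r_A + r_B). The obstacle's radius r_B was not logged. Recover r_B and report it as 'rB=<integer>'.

m = -775
d = (15, -6);  v_rel = (5, -5),  |v_rel|² = 50
v_rel×d = (5)·(-6) − (-5)·(15) = 45
since m = R²·50 − 45²:  R² = (2025 + -775) / 50 = 25
R = √25 = 5  ⇒  r_B = 5 − 4 = 1

rB=1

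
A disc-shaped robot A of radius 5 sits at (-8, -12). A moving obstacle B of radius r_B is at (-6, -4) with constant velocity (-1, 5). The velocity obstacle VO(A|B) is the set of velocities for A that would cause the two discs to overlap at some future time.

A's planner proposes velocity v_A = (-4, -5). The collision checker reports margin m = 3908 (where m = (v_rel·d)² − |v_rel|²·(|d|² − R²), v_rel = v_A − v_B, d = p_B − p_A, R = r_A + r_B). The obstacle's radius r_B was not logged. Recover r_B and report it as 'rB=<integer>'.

m = 3908
d = (2, 8);  v_rel = (-3, -10),  |v_rel|² = 109
v_rel×d = (-3)·(8) − (-10)·(2) = -4
since m = R²·109 − (-4)²:  R² = (16 + 3908) / 109 = 36
R = √36 = 6  ⇒  r_B = 6 − 5 = 1

rB=1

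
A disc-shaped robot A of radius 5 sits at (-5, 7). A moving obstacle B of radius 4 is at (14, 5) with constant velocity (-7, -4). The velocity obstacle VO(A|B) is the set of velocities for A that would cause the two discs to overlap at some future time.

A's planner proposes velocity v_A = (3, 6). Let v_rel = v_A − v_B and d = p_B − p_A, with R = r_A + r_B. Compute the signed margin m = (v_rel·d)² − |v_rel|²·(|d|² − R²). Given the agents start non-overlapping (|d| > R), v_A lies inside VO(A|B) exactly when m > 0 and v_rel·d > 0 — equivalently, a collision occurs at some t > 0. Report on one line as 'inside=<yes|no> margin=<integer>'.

d = (19, -2),  |d|² = 365;  R = 5+4 = 9,  c = 365−9² = 284
v_rel = (10, 10),  |v_rel|² = 200;  v_rel·d = (10)·(19) + (10)·(-2) = 170
200·t² − 340·t + 284 = 0  ⇒  m = 170² − 200·284 = -27900
m = -27900 < 0,  v_rel·d = 170 > 0  ⇒  outside

inside=no margin=-27900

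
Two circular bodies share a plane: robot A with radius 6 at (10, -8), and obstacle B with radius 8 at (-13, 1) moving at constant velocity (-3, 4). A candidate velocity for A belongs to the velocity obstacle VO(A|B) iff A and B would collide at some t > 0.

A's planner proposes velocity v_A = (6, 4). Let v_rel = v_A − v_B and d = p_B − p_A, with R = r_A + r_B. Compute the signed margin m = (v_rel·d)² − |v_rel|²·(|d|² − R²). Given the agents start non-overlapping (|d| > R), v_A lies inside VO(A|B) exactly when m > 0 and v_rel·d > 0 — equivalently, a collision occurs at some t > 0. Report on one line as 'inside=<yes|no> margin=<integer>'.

d = (-23, 9),  |d|² = 610;  R = 6+8 = 14,  c = 610−14² = 414
v_rel = (9, 0),  |v_rel|² = 81;  v_rel·d = (9)·(-23) + (0)·(9) = -207
81·t² + 414·t + 414 = 0  ⇒  m = (-207)² − 81·414 = 9315
m = 9315 > 0,  v_rel·d = -207 < 0  ⇒  outside

inside=no margin=9315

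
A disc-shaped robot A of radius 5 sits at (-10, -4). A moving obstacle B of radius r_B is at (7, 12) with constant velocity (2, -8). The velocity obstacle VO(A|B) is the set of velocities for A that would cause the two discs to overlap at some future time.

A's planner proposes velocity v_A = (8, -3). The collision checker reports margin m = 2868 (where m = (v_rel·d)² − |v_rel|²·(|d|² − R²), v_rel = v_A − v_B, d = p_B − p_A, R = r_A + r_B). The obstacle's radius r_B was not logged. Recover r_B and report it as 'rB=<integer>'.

m = 2868
d = (17, 16);  v_rel = (6, 5),  |v_rel|² = 61
v_rel×d = (6)·(16) − (5)·(17) = 11
since m = R²·61 − 11²:  R² = (121 + 2868) / 61 = 49
R = √49 = 7  ⇒  r_B = 7 − 5 = 2

rB=2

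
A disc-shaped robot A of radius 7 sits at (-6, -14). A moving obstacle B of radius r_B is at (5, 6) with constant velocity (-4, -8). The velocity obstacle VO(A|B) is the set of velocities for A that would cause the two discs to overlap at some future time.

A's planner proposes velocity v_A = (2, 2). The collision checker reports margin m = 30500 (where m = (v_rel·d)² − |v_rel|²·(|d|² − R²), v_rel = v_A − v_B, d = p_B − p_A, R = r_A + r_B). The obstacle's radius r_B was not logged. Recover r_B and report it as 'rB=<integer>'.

m = 30500
d = (11, 20);  v_rel = (6, 10),  |v_rel|² = 136
v_rel×d = (6)·(20) − (10)·(11) = 10
since m = R²·136 − 10²:  R² = (100 + 30500) / 136 = 225
R = √225 = 15  ⇒  r_B = 15 − 7 = 8

rB=8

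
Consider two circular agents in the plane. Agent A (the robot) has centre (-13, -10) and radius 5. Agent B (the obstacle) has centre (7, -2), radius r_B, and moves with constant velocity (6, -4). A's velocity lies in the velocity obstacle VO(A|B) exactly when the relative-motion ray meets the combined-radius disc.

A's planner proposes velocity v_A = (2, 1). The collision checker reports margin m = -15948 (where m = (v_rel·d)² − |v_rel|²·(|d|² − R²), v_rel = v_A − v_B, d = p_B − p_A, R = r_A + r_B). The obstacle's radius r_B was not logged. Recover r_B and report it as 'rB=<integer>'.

m = -15948
d = (20, 8);  v_rel = (-4, 5),  |v_rel|² = 41
v_rel×d = (-4)·(8) − (5)·(20) = -132
since m = R²·41 − (-132)²:  R² = (17424 + -15948) / 41 = 36
R = √36 = 6  ⇒  r_B = 6 − 5 = 1

rB=1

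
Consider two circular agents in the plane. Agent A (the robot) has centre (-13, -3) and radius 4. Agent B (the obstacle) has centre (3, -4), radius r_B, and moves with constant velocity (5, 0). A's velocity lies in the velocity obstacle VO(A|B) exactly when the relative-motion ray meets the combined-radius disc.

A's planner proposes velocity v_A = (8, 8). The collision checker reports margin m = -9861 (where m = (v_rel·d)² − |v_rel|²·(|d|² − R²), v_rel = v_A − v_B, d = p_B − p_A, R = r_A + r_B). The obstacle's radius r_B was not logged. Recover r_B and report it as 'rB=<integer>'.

m = -9861
d = (16, -1);  v_rel = (3, 8),  |v_rel|² = 73
v_rel×d = (3)·(-1) − (8)·(16) = -131
since m = R²·73 − (-131)²:  R² = (17161 + -9861) / 73 = 100
R = √100 = 10  ⇒  r_B = 10 − 4 = 6

rB=6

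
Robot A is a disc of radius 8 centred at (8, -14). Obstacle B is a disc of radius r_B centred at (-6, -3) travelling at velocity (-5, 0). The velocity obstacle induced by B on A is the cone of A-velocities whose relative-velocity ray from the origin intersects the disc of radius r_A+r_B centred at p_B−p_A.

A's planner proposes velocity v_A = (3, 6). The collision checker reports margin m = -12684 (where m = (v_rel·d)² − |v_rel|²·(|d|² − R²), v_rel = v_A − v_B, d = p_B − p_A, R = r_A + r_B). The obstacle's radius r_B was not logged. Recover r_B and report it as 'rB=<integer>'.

m = -12684
d = (-14, 11);  v_rel = (8, 6),  |v_rel|² = 100
v_rel×d = (8)·(11) − (6)·(-14) = 172
since m = R²·100 − 172²:  R² = (29584 + -12684) / 100 = 169
R = √169 = 13  ⇒  r_B = 13 − 8 = 5

rB=5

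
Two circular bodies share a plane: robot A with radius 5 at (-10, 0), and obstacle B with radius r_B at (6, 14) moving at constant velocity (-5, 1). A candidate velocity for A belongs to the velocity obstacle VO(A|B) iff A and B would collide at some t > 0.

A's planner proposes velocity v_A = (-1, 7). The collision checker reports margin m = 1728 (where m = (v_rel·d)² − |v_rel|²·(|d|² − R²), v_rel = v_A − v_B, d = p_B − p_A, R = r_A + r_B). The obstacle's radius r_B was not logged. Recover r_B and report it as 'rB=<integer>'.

m = 1728
d = (16, 14);  v_rel = (4, 6),  |v_rel|² = 52
v_rel×d = (4)·(14) − (6)·(16) = -40
since m = R²·52 − (-40)²:  R² = (1600 + 1728) / 52 = 64
R = √64 = 8  ⇒  r_B = 8 − 5 = 3

rB=3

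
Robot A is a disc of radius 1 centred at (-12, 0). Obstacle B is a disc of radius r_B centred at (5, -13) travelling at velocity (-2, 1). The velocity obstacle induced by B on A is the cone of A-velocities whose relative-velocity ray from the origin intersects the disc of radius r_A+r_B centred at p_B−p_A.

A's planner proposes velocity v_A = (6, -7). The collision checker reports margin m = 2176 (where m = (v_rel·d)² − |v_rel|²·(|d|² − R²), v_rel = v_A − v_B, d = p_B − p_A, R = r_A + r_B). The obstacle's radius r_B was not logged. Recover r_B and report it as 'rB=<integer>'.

m = 2176
d = (17, -13);  v_rel = (8, -8),  |v_rel|² = 128
v_rel×d = (8)·(-13) − (-8)·(17) = 32
since m = R²·128 − 32²:  R² = (1024 + 2176) / 128 = 25
R = √25 = 5  ⇒  r_B = 5 − 1 = 4

rB=4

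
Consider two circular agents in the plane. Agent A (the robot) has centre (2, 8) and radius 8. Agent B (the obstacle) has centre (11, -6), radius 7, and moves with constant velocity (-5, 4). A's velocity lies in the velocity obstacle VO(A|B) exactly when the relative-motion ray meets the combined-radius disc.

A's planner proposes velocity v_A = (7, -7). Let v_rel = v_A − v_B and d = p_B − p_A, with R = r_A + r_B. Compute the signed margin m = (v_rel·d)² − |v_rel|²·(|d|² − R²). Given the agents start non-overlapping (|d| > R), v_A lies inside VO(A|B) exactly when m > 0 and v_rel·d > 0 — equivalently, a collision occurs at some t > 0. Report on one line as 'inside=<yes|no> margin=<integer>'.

d = (9, -14),  |d|² = 277;  R = 8+7 = 15,  c = 277−15² = 52
v_rel = (12, -11),  |v_rel|² = 265;  v_rel·d = (12)·(9) + (-11)·(-14) = 262
265·t² − 524·t + 52 = 0  ⇒  m = 262² − 265·52 = 54864
m = 54864 > 0,  v_rel·d = 262 > 0  ⇒  inside

inside=yes margin=54864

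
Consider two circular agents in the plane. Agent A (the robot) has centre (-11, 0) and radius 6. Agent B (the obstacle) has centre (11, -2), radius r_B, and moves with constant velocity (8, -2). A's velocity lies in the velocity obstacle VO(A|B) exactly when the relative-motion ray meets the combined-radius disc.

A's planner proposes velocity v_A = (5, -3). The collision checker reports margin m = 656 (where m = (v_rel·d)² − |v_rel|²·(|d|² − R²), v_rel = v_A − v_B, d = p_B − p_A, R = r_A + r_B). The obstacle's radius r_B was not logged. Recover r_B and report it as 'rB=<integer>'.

m = 656
d = (22, -2);  v_rel = (-3, -1),  |v_rel|² = 10
v_rel×d = (-3)·(-2) − (-1)·(22) = 28
since m = R²·10 − 28²:  R² = (784 + 656) / 10 = 144
R = √144 = 12  ⇒  r_B = 12 − 6 = 6

rB=6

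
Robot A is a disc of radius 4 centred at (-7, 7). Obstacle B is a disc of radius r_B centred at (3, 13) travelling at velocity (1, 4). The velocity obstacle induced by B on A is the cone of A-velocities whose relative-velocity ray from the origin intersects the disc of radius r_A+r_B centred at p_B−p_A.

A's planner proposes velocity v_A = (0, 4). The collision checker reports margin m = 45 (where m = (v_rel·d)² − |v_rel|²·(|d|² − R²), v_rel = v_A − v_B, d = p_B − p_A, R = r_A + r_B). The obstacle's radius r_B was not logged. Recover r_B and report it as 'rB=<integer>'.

m = 45
d = (10, 6);  v_rel = (-1, 0),  |v_rel|² = 1
v_rel×d = (-1)·(6) − (0)·(10) = -6
since m = R²·1 − (-6)²:  R² = (36 + 45) / 1 = 81
R = √81 = 9  ⇒  r_B = 9 − 4 = 5

rB=5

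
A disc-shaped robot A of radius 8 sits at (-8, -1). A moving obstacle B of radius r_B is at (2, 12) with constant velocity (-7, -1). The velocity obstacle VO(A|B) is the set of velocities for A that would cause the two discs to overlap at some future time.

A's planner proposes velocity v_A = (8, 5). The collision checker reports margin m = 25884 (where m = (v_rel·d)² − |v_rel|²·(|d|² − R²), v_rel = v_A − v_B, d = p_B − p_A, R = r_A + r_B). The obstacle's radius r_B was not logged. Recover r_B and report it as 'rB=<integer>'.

m = 25884
d = (10, 13);  v_rel = (15, 6),  |v_rel|² = 261
v_rel×d = (15)·(13) − (6)·(10) = 135
since m = R²·261 − 135²:  R² = (18225 + 25884) / 261 = 169
R = √169 = 13  ⇒  r_B = 13 − 8 = 5

rB=5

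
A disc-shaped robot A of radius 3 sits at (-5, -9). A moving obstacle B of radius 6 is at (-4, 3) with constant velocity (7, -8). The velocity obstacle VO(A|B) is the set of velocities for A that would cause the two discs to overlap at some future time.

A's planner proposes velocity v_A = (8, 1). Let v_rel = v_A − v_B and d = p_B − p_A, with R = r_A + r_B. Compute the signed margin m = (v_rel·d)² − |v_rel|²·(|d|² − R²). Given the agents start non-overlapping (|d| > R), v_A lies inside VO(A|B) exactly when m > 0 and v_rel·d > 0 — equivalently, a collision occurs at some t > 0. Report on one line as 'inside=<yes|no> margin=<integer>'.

d = (1, 12),  |d|² = 145;  R = 3+6 = 9,  c = 145−9² = 64
v_rel = (1, 9),  |v_rel|² = 82;  v_rel·d = (1)·(1) + (9)·(12) = 109
82·t² − 218·t + 64 = 0  ⇒  m = 109² − 82·64 = 6633
m = 6633 > 0,  v_rel·d = 109 > 0  ⇒  inside

inside=yes margin=6633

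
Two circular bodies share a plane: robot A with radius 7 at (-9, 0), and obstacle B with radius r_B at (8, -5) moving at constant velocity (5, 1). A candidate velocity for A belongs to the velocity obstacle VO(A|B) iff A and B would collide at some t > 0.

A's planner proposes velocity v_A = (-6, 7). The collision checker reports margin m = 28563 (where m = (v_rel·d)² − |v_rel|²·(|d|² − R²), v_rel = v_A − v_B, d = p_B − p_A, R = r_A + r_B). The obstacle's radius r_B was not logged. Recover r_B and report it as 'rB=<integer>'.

m = 28563
d = (17, -5);  v_rel = (-11, 6),  |v_rel|² = 157
v_rel×d = (-11)·(-5) − (6)·(17) = -47
since m = R²·157 − (-47)²:  R² = (2209 + 28563) / 157 = 196
R = √196 = 14  ⇒  r_B = 14 − 7 = 7

rB=7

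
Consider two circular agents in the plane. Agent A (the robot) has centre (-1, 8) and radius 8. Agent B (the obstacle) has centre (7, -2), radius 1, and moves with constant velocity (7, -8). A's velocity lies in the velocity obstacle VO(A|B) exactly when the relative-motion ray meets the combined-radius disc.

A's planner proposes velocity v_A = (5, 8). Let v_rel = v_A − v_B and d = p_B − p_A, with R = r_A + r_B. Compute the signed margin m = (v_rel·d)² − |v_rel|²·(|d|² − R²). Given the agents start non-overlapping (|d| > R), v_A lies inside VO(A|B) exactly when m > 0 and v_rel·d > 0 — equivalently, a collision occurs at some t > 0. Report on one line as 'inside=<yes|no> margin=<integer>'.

d = (8, -10),  |d|² = 164;  R = 8+1 = 9,  c = 164−9² = 83
v_rel = (-2, 16),  |v_rel|² = 260;  v_rel·d = (-2)·(8) + (16)·(-10) = -176
260·t² + 352·t + 83 = 0  ⇒  m = (-176)² − 260·83 = 9396
m = 9396 > 0,  v_rel·d = -176 < 0  ⇒  outside

inside=no margin=9396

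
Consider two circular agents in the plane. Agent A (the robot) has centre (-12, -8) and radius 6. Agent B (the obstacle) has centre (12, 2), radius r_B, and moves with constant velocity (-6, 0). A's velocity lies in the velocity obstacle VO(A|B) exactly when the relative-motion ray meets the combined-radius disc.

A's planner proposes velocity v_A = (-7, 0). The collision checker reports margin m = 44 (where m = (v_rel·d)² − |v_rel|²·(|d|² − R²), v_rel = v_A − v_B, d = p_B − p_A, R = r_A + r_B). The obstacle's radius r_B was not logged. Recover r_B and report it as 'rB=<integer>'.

m = 44
d = (24, 10);  v_rel = (-1, 0),  |v_rel|² = 1
v_rel×d = (-1)·(10) − (0)·(24) = -10
since m = R²·1 − (-10)²:  R² = (100 + 44) / 1 = 144
R = √144 = 12  ⇒  r_B = 12 − 6 = 6

rB=6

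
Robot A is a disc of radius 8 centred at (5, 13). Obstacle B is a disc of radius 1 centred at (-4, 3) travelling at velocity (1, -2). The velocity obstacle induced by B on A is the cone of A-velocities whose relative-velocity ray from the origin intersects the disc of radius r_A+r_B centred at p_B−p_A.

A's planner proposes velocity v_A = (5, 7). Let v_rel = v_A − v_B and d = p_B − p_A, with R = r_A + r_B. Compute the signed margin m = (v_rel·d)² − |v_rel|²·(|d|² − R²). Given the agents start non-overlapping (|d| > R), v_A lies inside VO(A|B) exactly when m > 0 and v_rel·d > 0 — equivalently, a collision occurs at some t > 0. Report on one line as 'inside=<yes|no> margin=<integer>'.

d = (-9, -10),  |d|² = 181;  R = 8+1 = 9,  c = 181−9² = 100
v_rel = (4, 9),  |v_rel|² = 97;  v_rel·d = (4)·(-9) + (9)·(-10) = -126
97·t² + 252·t + 100 = 0  ⇒  m = (-126)² − 97·100 = 6176
m = 6176 > 0,  v_rel·d = -126 < 0  ⇒  outside

inside=no margin=6176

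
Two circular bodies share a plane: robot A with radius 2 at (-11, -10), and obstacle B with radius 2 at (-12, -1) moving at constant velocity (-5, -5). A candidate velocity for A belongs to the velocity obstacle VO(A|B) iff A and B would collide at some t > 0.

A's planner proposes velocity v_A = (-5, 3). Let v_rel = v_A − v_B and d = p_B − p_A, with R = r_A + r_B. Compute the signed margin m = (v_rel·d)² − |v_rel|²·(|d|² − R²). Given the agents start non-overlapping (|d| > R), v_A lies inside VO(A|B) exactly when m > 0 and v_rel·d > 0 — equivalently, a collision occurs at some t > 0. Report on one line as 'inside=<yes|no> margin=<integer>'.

d = (-1, 9),  |d|² = 82;  R = 2+2 = 4,  c = 82−4² = 66
v_rel = (0, 8),  |v_rel|² = 64;  v_rel·d = (0)·(-1) + (8)·(9) = 72
64·t² − 144·t + 66 = 0  ⇒  m = 72² − 64·66 = 960
m = 960 > 0,  v_rel·d = 72 > 0  ⇒  inside

inside=yes margin=960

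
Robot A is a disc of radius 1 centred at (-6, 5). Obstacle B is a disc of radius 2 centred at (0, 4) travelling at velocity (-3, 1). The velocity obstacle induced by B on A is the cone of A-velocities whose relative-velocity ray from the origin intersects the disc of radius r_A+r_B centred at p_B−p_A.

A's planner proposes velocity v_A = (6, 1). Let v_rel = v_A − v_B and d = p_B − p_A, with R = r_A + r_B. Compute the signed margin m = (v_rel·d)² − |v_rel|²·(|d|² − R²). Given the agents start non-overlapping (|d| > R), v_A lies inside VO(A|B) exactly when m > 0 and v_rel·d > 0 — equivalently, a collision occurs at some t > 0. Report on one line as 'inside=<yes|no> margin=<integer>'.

d = (6, -1),  |d|² = 37;  R = 1+2 = 3,  c = 37−3² = 28
v_rel = (9, 0),  |v_rel|² = 81;  v_rel·d = (9)·(6) + (0)·(-1) = 54
81·t² − 108·t + 28 = 0  ⇒  m = 54² − 81·28 = 648
m = 648 > 0,  v_rel·d = 54 > 0  ⇒  inside

inside=yes margin=648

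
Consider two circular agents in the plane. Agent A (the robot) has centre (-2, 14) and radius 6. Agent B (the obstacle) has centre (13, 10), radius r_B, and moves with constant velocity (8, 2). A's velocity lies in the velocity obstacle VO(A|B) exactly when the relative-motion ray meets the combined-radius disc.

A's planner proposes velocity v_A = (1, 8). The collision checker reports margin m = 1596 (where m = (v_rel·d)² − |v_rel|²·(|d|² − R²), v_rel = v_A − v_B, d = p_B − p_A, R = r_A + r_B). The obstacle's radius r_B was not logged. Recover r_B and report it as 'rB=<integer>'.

m = 1596
d = (15, -4);  v_rel = (-7, 6),  |v_rel|² = 85
v_rel×d = (-7)·(-4) − (6)·(15) = -62
since m = R²·85 − (-62)²:  R² = (3844 + 1596) / 85 = 64
R = √64 = 8  ⇒  r_B = 8 − 6 = 2

rB=2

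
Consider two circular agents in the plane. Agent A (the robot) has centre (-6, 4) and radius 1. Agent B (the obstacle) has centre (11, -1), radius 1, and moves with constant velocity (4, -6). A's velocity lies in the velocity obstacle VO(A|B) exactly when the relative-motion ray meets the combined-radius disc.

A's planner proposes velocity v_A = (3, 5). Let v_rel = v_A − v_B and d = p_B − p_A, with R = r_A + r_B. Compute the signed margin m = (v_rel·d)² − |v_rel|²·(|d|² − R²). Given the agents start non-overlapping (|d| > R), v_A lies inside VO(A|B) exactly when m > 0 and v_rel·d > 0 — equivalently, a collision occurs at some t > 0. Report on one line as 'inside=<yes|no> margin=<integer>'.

d = (17, -5),  |d|² = 314;  R = 1+1 = 2,  c = 314−2² = 310
v_rel = (-1, 11),  |v_rel|² = 122;  v_rel·d = (-1)·(17) + (11)·(-5) = -72
122·t² + 144·t + 310 = 0  ⇒  m = (-72)² − 122·310 = -32636
m = -32636 < 0,  v_rel·d = -72 < 0  ⇒  outside

inside=no margin=-32636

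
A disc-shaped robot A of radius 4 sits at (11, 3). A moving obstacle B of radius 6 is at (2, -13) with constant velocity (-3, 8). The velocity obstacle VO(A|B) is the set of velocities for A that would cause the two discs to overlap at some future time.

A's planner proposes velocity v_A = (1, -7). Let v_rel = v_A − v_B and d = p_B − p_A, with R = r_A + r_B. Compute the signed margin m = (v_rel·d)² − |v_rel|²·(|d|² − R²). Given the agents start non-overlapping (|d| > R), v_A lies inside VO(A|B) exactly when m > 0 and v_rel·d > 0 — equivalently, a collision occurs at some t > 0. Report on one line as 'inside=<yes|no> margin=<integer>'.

d = (-9, -16),  |d|² = 337;  R = 4+6 = 10,  c = 337−10² = 237
v_rel = (4, -15),  |v_rel|² = 241;  v_rel·d = (4)·(-9) + (-15)·(-16) = 204
241·t² − 408·t + 237 = 0  ⇒  m = 204² − 241·237 = -15501
m = -15501 < 0,  v_rel·d = 204 > 0  ⇒  outside

inside=no margin=-15501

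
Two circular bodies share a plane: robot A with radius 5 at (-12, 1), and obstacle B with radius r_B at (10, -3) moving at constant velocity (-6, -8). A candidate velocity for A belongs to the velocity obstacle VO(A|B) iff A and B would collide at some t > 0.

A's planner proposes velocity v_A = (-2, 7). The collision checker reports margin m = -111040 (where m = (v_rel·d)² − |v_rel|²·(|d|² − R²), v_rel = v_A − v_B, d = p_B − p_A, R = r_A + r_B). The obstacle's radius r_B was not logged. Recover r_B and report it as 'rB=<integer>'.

m = -111040
d = (22, -4);  v_rel = (4, 15),  |v_rel|² = 241
v_rel×d = (4)·(-4) − (15)·(22) = -346
since m = R²·241 − (-346)²:  R² = (119716 + -111040) / 241 = 36
R = √36 = 6  ⇒  r_B = 6 − 5 = 1

rB=1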